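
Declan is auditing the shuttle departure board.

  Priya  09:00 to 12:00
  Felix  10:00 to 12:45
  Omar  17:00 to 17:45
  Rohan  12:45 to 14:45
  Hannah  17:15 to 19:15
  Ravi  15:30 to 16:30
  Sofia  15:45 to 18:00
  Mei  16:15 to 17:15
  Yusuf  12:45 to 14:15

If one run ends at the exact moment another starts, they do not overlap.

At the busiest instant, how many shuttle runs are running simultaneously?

Sort all start/end points and keep a running count:
09:00 start Priya → 1
10:00 start Felix → 2
12:00 end Priya → 1
12:45 end Felix → 0
12:45 start Rohan → 1
12:45 start Yusuf → 2
14:15 end Yusuf → 1
14:45 end Rohan → 0
15:30 start Ravi → 1
15:45 start Sofia → 2
16:15 start Mei → 3
16:30 end Ravi → 2
17:00 start Omar → 3
17:15 end Mei → 2
17:15 start Hannah → 3
17:45 end Omar → 2
18:00 end Sofia → 1
19:15 end Hannah → 0
Peak is 3, at 16:15 (Mei, Ravi, Sofia).

3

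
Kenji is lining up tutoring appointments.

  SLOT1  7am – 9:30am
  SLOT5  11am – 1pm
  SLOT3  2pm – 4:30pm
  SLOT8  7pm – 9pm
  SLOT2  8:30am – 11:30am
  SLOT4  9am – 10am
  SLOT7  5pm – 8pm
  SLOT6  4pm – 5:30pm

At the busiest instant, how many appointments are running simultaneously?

Sort all start/end points and keep a running count:
7am start SLOT1 → 1
8:30am start SLOT2 → 2
9am start SLOT4 → 3
9:30am end SLOT1 → 2
10am end SLOT4 → 1
11am start SLOT5 → 2
11:30am end SLOT2 → 1
1pm end SLOT5 → 0
2pm start SLOT3 → 1
4pm start SLOT6 → 2
4:30pm end SLOT3 → 1
5pm start SLOT7 → 2
5:30pm end SLOT6 → 1
7pm start SLOT8 → 2
8pm end SLOT7 → 1
9pm end SLOT8 → 0
Peak is 3, at 9am (SLOT1, SLOT2, SLOT4).

3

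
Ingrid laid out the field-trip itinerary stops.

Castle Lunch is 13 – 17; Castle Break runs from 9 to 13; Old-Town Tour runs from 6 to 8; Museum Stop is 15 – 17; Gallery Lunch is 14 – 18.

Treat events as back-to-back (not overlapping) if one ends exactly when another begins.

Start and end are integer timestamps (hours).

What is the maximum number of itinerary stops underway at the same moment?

Walk through starts and ends in time order (an end at T is processed before a start at T):
6 start Old-Town Tour → 1
8 end Old-Town Tour → 0
9 start Castle Break → 1
13 end Castle Break → 0
13 start Castle Lunch → 1
14 start Gallery Lunch → 2
15 start Museum Stop → 3
17 end Castle Lunch → 2
17 end Museum Stop → 1
18 end Gallery Lunch → 0
Peak is 3, at 15 (Castle Lunch, Gallery Lunch, Museum Stop).

3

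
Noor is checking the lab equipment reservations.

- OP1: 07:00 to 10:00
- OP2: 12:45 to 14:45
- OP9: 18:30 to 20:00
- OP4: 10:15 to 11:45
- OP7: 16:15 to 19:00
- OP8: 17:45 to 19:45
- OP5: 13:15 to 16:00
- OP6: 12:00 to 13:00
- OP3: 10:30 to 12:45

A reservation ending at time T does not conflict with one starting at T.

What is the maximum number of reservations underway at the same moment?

Walk through starts and ends in time order (an end at T is processed before a start at T):
07:00 start OP1 → 1
10:00 end OP1 → 0
10:15 start OP4 → 1
10:30 start OP3 → 2
11:45 end OP4 → 1
12:00 start OP6 → 2
12:45 end OP3 → 1
12:45 start OP2 → 2
13:00 end OP6 → 1
13:15 start OP5 → 2
14:45 end OP2 → 1
16:00 end OP5 → 0
16:15 start OP7 → 1
17:45 start OP8 → 2
18:30 start OP9 → 3
19:00 end OP7 → 2
19:45 end OP8 → 1
20:00 end OP9 → 0
Peak is 3, at 18:30 (OP7, OP8, OP9).

3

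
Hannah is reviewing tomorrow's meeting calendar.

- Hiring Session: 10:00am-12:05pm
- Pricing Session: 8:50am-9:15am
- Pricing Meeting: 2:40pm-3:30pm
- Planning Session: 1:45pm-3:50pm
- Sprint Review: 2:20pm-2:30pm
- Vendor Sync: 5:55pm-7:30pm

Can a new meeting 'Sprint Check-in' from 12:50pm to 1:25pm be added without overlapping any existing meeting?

Yes — the slot is free

Pricing Session: ends 9:15am at or before Sprint Check-in starts 12:50pm → clear.
Hiring Session: ends 12:05pm at or before Sprint Check-in starts 12:50pm → clear.
Planning Session: starts 1:45pm at or after Sprint Check-in ends 1:25pm → clear.
Sprint Review: starts 2:20pm at or after Sprint Check-in ends 1:25pm → clear.
Pricing Meeting: starts 2:40pm at or after Sprint Check-in ends 1:25pm → clear.
Vendor Sync: starts 5:55pm at or after Sprint Check-in ends 1:25pm → clear.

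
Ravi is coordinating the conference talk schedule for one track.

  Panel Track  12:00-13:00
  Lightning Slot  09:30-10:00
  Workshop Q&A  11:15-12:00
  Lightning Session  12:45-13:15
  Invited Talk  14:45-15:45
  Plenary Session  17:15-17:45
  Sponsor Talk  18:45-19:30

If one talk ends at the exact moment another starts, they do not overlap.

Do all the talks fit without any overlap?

Two intervals overlap when each starts before the other ends.
Sorted by start: Lightning Slot, Workshop Q&A, Panel Track, Lightning Session, Invited Talk, Plenary Session, Sponsor Talk.
Workshop Q&A starts after Lightning Slot ends — done with Lightning Slot.
Panel Track starts exactly when Workshop Q&A ends (back-to-back, no overlap) — done with Workshop Q&A.
Lightning Session starts before Panel Track ends → Panel Track and Lightning Session overlap.
That's a conflict, so the schedule is not conflict-free.

No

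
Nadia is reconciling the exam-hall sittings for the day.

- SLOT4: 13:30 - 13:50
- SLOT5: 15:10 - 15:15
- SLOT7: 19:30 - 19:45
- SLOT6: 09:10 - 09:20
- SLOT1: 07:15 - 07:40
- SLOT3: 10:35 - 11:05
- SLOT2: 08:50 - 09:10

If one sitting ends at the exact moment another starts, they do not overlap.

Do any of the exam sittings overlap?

Sorted by start: SLOT1, SLOT2, SLOT6, SLOT3, SLOT4, SLOT5, SLOT7.
SLOT2 starts after SLOT1 ends; SLOT1 is clear from here.
SLOT6 starts exactly when SLOT2 ends (back-to-back, no overlap); SLOT2 is clear from here.
SLOT3 starts after SLOT6 ends; SLOT6 is clear from here.
SLOT4 starts after SLOT3 ends; SLOT3 is clear from here.
SLOT5 starts after SLOT4 ends; SLOT4 is clear from here.
SLOT7 starts after SLOT5 ends.
Every pair is clear; the schedule has no overlaps.

No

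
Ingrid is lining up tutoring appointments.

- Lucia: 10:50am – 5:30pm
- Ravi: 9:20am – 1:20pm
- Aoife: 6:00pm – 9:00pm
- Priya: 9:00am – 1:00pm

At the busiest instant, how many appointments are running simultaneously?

3

Sweep the timeline, counting +1 at each start and −1 at each end (ends before starts at a tie):
9:00am start Priya → 1
9:20am start Ravi → 2
10:50am start Lucia → 3
1:00pm end Priya → 2
1:20pm end Ravi → 1
5:30pm end Lucia → 0
6:00pm start Aoife → 1
9:00pm end Aoife → 0
Peak is 3, at 10:50am (Lucia, Priya, Ravi).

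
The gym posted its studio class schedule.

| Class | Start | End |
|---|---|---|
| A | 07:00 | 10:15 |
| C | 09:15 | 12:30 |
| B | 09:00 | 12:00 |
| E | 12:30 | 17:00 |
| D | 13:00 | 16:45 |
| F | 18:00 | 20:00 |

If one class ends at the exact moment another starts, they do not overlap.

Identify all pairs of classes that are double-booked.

Sorted by start: A, B, C, E, D, F.
B starts before A ends → A and B overlap.
C starts before A ends → A and C overlap.
E starts after A ends — done with A.
C starts before B ends → B and C overlap.
E starts after B ends — done with B.
E starts exactly when C ends (back-to-back, no overlap) — done with C.
D starts before E ends → E and D overlap.
F starts after E ends.
F starts after D ends.

A & B, A & C, B & C, D & E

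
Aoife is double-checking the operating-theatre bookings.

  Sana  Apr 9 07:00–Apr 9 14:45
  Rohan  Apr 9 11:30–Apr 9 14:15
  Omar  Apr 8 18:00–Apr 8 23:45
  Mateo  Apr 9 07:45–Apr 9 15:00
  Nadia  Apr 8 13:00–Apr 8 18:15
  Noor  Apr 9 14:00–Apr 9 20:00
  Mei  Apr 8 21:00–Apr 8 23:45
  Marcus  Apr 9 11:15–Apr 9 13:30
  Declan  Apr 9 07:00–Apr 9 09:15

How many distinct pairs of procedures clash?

Two intervals overlap when each starts before the other ends.
Sorted by start: Nadia, Omar, Mei, Declan, Sana, Mateo, Marcus, Rohan, Noor.
Omar starts before Nadia ends → Nadia and Omar overlap.
Mei starts after Nadia ends, so Nadia has no further overlaps.
Mei starts before Omar ends → Omar and Mei overlap.
Declan starts after Omar ends, so Omar has no further overlaps.
Declan starts after Mei ends, so Mei has no further overlaps.
Sana starts before Declan ends → Declan and Sana overlap.
Mateo starts before Declan ends → Declan and Mateo overlap.
Marcus starts after Declan ends, so Declan has no further overlaps.
Mateo starts before Sana ends → Sana and Mateo overlap.
Marcus starts before Sana ends → Sana and Marcus overlap.
Rohan starts before Sana ends → Sana and Rohan overlap.
Noor starts before Sana ends → Sana and Noor overlap.
Marcus starts before Mateo ends → Mateo and Marcus overlap.
Rohan starts before Mateo ends → Mateo and Rohan overlap.
Noor starts before Mateo ends → Mateo and Noor overlap.
Rohan starts before Marcus ends → Marcus and Rohan overlap.
Noor starts after Marcus ends.
Noor starts before Rohan ends → Rohan and Noor overlap.
Overlapping pairs: Declan & Mateo, Declan & Sana, Marcus & Mateo, Marcus & Rohan, Marcus & Sana, Mateo & Noor, Mateo & Rohan, Mateo & Sana, Mei & Omar, Nadia & Omar, Noor & Rohan, Noor & Sana, Rohan & Sana — 13 in total.

13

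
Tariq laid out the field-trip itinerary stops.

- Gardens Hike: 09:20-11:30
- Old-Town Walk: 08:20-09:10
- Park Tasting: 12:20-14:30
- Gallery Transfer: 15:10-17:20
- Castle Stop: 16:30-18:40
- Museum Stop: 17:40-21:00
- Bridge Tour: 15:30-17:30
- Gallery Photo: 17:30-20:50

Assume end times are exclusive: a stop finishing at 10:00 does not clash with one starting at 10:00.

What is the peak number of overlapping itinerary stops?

3

Sort all start/end points and keep a running count:
08:20 start Old-Town Walk → 1
09:10 end Old-Town Walk → 0
09:20 start Gardens Hike → 1
11:30 end Gardens Hike → 0
12:20 start Park Tasting → 1
14:30 end Park Tasting → 0
15:10 start Gallery Transfer → 1
15:30 start Bridge Tour → 2
16:30 start Castle Stop → 3
17:20 end Gallery Transfer → 2
17:30 end Bridge Tour → 1
17:30 start Gallery Photo → 2
17:40 start Museum Stop → 3
18:40 end Castle Stop → 2
20:50 end Gallery Photo → 1
21:00 end Museum Stop → 0
Peak is 3, at 16:30 (Bridge Tour, Castle Stop, Gallery Transfer).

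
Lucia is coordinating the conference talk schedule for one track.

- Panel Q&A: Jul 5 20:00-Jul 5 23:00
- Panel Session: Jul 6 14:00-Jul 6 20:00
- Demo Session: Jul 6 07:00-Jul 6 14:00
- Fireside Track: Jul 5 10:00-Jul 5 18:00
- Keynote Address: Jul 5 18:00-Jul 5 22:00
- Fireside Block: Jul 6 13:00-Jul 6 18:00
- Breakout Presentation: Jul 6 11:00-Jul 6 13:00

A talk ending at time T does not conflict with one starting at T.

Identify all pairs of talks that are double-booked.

Check each pair: they overlap iff neither finishes before the other starts.
Sorted by start: Fireside Track, Keynote Address, Panel Q&A, Demo Session, Breakout Presentation, Fireside Block, Panel Session.
Keynote Address starts exactly when Fireside Track ends (back-to-back, no overlap), so Fireside Track has no further overlaps.
Panel Q&A starts before Keynote Address ends → Keynote Address and Panel Q&A overlap.
Demo Session starts after Keynote Address ends, so Keynote Address has no further overlaps.
Demo Session starts after Panel Q&A ends, so Panel Q&A has no further overlaps.
Breakout Presentation starts before Demo Session ends → Demo Session and Breakout Presentation overlap.
Fireside Block starts before Demo Session ends → Demo Session and Fireside Block overlap.
Panel Session starts exactly when Demo Session ends (back-to-back, no overlap).
Fireside Block starts exactly when Breakout Presentation ends (back-to-back, no overlap), so Breakout Presentation has no further overlaps.
Panel Session starts before Fireside Block ends → Fireside Block and Panel Session overlap.

Breakout Presentation & Demo Session, Demo Session & Fireside Block, Fireside Block & Panel Session, Keynote Address & Panel Q&A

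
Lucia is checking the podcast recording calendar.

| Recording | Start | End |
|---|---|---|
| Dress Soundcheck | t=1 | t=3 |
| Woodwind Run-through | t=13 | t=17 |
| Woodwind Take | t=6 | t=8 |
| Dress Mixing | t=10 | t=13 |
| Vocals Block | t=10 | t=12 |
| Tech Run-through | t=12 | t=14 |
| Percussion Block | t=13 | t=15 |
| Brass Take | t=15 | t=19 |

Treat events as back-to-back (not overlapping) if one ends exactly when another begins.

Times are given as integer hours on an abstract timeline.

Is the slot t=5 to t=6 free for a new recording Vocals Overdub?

Dress Soundcheck: ends t=3 at or before Vocals Overdub starts t=5 → clear.
Woodwind Take: starts t=6 at or after Vocals Overdub ends t=6 → clear.
Vocals Block: starts t=10 at or after Vocals Overdub ends t=6 → clear.
Dress Mixing: starts t=10 at or after Vocals Overdub ends t=6 → clear.
Tech Run-through: starts t=12 at or after Vocals Overdub ends t=6 → clear.
Percussion Block: starts t=13 at or after Vocals Overdub ends t=6 → clear.
Woodwind Run-through: starts t=13 at or after Vocals Overdub ends t=6 → clear.
Brass Take: starts t=15 at or after Vocals Overdub ends t=6 → clear.

Yes — the slot is free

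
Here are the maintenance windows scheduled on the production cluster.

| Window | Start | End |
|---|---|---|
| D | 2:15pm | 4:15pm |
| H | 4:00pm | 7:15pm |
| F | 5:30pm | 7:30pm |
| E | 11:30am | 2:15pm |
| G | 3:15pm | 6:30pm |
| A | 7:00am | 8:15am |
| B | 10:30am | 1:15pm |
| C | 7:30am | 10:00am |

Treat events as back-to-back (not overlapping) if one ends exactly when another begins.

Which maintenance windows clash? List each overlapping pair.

Two intervals overlap when each starts before the other ends.
Sorted by start: A, C, B, E, D, G, H, F.
C starts before A ends → A and C overlap.
B starts after A ends; A is clear from here.
B starts after C ends; C is clear from here.
E starts before B ends → B and E overlap.
D starts after B ends; B is clear from here.
D starts exactly when E ends (back-to-back, no overlap); E is clear from here.
G starts before D ends → D and G overlap.
H starts before D ends → D and H overlap.
F starts after D ends.
H starts before G ends → G and H overlap.
F starts before G ends → G and F overlap.
F starts before H ends → H and F overlap.

A & C, B & E, D & G, D & H, F & G, F & H, G & H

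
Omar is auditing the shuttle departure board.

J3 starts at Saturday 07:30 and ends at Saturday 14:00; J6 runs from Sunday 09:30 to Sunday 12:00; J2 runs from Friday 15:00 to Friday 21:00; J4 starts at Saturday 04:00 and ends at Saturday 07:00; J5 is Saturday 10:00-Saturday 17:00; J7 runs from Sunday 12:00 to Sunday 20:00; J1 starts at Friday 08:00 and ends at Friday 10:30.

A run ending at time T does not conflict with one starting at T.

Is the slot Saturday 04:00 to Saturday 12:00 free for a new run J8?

No — it overlaps J3, J4, J5

J1: ends Friday 10:30 at or before J8 starts Saturday 04:00 → clear.
J2: ends Friday 21:00 at or before J8 starts Saturday 04:00 → clear.
J4: starts Saturday 04:00 before J8 ends Saturday 12:00, and ends Saturday 07:00 after J8 starts Saturday 04:00 → overlap.
J3: starts Saturday 07:30 before J8 ends Saturday 12:00, and ends Saturday 14:00 after J8 starts Saturday 04:00 → overlap.
J5: starts Saturday 10:00 before J8 ends Saturday 12:00, and ends Saturday 17:00 after J8 starts Saturday 04:00 → overlap.
J6: starts Sunday 09:30 at or after J8 ends Saturday 12:00 → clear.
J7: starts Sunday 12:00 at or after J8 ends Saturday 12:00 → clear.
J8 overlaps J3, J4, J5.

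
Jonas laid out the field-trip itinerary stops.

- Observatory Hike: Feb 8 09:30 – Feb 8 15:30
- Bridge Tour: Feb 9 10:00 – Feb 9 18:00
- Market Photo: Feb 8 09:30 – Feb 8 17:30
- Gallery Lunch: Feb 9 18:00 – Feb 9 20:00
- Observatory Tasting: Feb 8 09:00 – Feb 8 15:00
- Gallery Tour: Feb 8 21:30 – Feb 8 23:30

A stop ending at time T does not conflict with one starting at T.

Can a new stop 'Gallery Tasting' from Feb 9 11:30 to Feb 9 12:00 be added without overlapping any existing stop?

No — it overlaps Bridge Tour

Observatory Tasting: ends Feb 8 15:00 at or before Gallery Tasting starts Feb 9 11:30 → clear.
Observatory Hike: ends Feb 8 15:30 at or before Gallery Tasting starts Feb 9 11:30 → clear.
Market Photo: ends Feb 8 17:30 at or before Gallery Tasting starts Feb 9 11:30 → clear.
Gallery Tour: ends Feb 8 23:30 at or before Gallery Tasting starts Feb 9 11:30 → clear.
Bridge Tour: starts Feb 9 10:00 before Gallery Tasting ends Feb 9 12:00, and ends Feb 9 18:00 after Gallery Tasting starts Feb 9 11:30 → overlap.
Gallery Lunch: starts Feb 9 18:00 at or after Gallery Tasting ends Feb 9 12:00 → clear.
Gallery Tasting overlaps Bridge Tour.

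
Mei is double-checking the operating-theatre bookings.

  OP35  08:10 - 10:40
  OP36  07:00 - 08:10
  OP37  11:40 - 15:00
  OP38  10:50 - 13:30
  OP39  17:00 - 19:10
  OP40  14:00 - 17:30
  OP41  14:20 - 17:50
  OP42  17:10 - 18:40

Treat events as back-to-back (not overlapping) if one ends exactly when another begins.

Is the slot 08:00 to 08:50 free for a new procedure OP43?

No — it overlaps OP35, OP36

OP36: starts 07:00 before OP43 ends 08:50, and ends 08:10 after OP43 starts 08:00 → overlap.
OP35: starts 08:10 before OP43 ends 08:50, and ends 10:40 after OP43 starts 08:00 → overlap.
OP38: starts 10:50 at or after OP43 ends 08:50 → clear.
OP37: starts 11:40 at or after OP43 ends 08:50 → clear.
OP40: starts 14:00 at or after OP43 ends 08:50 → clear.
OP41: starts 14:20 at or after OP43 ends 08:50 → clear.
OP39: starts 17:00 at or after OP43 ends 08:50 → clear.
OP42: starts 17:10 at or after OP43 ends 08:50 → clear.
OP43 overlaps OP35, OP36.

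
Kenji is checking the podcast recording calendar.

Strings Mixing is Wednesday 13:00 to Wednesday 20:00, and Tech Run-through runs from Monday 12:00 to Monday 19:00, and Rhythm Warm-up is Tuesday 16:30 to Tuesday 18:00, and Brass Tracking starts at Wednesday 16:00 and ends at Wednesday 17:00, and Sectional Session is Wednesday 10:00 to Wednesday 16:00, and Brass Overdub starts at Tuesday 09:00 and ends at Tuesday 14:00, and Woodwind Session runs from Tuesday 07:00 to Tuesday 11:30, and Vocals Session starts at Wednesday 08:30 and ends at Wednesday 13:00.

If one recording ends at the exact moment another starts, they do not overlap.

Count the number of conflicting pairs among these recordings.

Sorted by start: Tech Run-through, Woodwind Session, Brass Overdub, Rhythm Warm-up, Vocals Session, Sectional Session, Strings Mixing, Brass Tracking.
Woodwind Session starts after Tech Run-through ends, so Tech Run-through has no further overlaps.
Brass Overdub starts before Woodwind Session ends → Woodwind Session and Brass Overdub overlap.
Rhythm Warm-up starts after Woodwind Session ends, so Woodwind Session has no further overlaps.
Rhythm Warm-up starts after Brass Overdub ends, so Brass Overdub has no further overlaps.
Vocals Session starts after Rhythm Warm-up ends, so Rhythm Warm-up has no further overlaps.
Sectional Session starts before Vocals Session ends → Vocals Session and Sectional Session overlap.
Strings Mixing starts exactly when Vocals Session ends (back-to-back, no overlap), so Vocals Session has no further overlaps.
Strings Mixing starts before Sectional Session ends → Sectional Session and Strings Mixing overlap.
Brass Tracking starts exactly when Sectional Session ends (back-to-back, no overlap).
Brass Tracking starts before Strings Mixing ends → Strings Mixing and Brass Tracking overlap.
Overlapping pairs: Brass Overdub & Woodwind Session, Brass Tracking & Strings Mixing, Sectional Session & Strings Mixing, Sectional Session & Vocals Session — 4 in total.

4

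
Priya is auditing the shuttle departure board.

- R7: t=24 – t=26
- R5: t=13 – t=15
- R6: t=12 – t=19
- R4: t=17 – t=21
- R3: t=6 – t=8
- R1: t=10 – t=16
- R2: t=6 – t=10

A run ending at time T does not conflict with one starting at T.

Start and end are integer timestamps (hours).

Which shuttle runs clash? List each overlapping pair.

Sorted by start: R2, R3, R1, R6, R5, R4, R7.
R3 starts before R2 ends → R2 and R3 overlap.
R1 starts exactly when R2 ends (back-to-back, no overlap); R2 is clear from here.
R1 starts after R3 ends; R3 is clear from here.
R6 starts before R1 ends → R1 and R6 overlap.
R5 starts before R1 ends → R1 and R5 overlap.
R4 starts after R1 ends; R1 is clear from here.
R5 starts before R6 ends → R6 and R5 overlap.
R4 starts before R6 ends → R6 and R4 overlap.
R7 starts after R6 ends.
R4 starts after R5 ends; R5 is clear from here.
R7 starts after R4 ends.

R1 & R5, R1 & R6, R2 & R3, R4 & R6, R5 & R6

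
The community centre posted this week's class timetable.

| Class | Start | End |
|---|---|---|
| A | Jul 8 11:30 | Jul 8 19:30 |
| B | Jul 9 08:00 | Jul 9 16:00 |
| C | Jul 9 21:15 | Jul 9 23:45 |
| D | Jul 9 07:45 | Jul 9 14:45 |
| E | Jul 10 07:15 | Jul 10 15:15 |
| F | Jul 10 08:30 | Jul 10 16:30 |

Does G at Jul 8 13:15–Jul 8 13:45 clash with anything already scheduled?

Yes — it overlaps A

A: starts Jul 8 11:30 before G ends Jul 8 13:45, and ends Jul 8 19:30 after G starts Jul 8 13:15 → overlap.
D: starts Jul 9 07:45 at or after G ends Jul 8 13:45 → clear.
B: starts Jul 9 08:00 at or after G ends Jul 8 13:45 → clear.
C: starts Jul 9 21:15 at or after G ends Jul 8 13:45 → clear.
E: starts Jul 10 07:15 at or after G ends Jul 8 13:45 → clear.
F: starts Jul 10 08:30 at or after G ends Jul 8 13:45 → clear.
G overlaps A.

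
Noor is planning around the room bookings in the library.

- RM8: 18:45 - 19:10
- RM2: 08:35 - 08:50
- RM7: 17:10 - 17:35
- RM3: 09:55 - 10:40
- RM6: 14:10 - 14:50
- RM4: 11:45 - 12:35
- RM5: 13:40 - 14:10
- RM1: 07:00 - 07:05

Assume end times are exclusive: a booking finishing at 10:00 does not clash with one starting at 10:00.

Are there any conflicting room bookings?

Sorted by start: RM1, RM2, RM3, RM4, RM5, RM6, RM7, RM8.
RM2 starts after RM1 ends, so nothing later overlaps RM1 either.
RM3 starts after RM2 ends, so nothing later overlaps RM2 either.
RM4 starts after RM3 ends, so nothing later overlaps RM3 either.
RM5 starts after RM4 ends, so nothing later overlaps RM4 either.
RM6 starts exactly when RM5 ends (back-to-back, no overlap), so nothing later overlaps RM5 either.
RM7 starts after RM6 ends, so nothing later overlaps RM6 either.
RM8 starts after RM7 ends.
Every pair is clear; the schedule has no overlaps.

No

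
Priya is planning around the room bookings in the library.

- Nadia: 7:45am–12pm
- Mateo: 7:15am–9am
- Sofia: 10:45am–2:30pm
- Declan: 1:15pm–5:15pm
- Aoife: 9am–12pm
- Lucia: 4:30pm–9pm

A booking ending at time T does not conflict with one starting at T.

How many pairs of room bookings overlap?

Sorted by start: Mateo, Nadia, Aoife, Sofia, Declan, Lucia.
Nadia starts before Mateo ends → Mateo and Nadia overlap.
Aoife starts exactly when Mateo ends (back-to-back, no overlap); Mateo is clear from here.
Aoife starts before Nadia ends → Nadia and Aoife overlap.
Sofia starts before Nadia ends → Nadia and Sofia overlap.
Declan starts after Nadia ends; Nadia is clear from here.
Sofia starts before Aoife ends → Aoife and Sofia overlap.
Declan starts after Aoife ends; Aoife is clear from here.
Declan starts before Sofia ends → Sofia and Declan overlap.
Lucia starts after Sofia ends.
Lucia starts before Declan ends → Declan and Lucia overlap.
Overlapping pairs: Aoife & Nadia, Aoife & Sofia, Declan & Lucia, Declan & Sofia, Mateo & Nadia, Nadia & Sofia — 6 in total.

6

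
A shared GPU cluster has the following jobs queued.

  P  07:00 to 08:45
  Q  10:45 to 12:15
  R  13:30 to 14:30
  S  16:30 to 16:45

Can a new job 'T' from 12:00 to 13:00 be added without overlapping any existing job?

P: ends 08:45 at or before T starts 12:00 → clear.
Q: starts 10:45 before T ends 13:00, and ends 12:15 after T starts 12:00 → overlap.
R: starts 13:30 at or after T ends 13:00 → clear.
S: starts 16:30 at or after T ends 13:00 → clear.
T overlaps Q.

No — it overlaps Q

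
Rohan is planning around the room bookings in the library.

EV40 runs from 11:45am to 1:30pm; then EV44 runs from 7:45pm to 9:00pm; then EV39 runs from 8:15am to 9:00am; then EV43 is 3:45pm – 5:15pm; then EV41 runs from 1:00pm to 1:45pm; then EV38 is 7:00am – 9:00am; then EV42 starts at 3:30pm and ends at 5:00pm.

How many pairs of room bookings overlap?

Sorted by start: EV38, EV39, EV40, EV41, EV42, EV43, EV44.
EV39 starts before EV38 ends → EV38 and EV39 overlap.
EV40 starts after EV38 ends, so nothing later overlaps EV38 either.
EV40 starts after EV39 ends, so nothing later overlaps EV39 either.
EV41 starts before EV40 ends → EV40 and EV41 overlap.
EV42 starts after EV40 ends, so nothing later overlaps EV40 either.
EV42 starts after EV41 ends, so nothing later overlaps EV41 either.
EV43 starts before EV42 ends → EV42 and EV43 overlap.
EV44 starts after EV42 ends.
EV44 starts after EV43 ends.
Overlapping pairs: EV38 & EV39, EV40 & EV41, EV42 & EV43 — 3 in total.

3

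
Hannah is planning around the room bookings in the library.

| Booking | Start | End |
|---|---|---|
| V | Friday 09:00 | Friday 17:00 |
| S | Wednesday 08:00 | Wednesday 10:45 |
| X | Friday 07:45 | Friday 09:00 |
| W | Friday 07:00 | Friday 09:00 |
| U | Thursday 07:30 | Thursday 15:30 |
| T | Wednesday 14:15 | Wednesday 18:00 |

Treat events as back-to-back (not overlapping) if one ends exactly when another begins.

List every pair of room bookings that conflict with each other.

W & X

Sorted by start: S, T, U, W, X, V.
T starts after S ends — done with S.
U starts after T ends — done with T.
W starts after U ends — done with U.
X starts before W ends → W and X overlap.
V starts exactly when W ends (back-to-back, no overlap).
V starts exactly when X ends (back-to-back, no overlap).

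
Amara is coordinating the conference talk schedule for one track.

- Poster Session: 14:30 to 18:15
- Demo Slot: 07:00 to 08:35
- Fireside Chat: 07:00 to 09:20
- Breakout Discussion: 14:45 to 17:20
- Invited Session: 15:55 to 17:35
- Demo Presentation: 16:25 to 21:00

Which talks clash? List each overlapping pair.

Sorted by start: Fireside Chat, Demo Slot, Poster Session, Breakout Discussion, Invited Session, Demo Presentation.
Demo Slot starts before Fireside Chat ends → Fireside Chat and Demo Slot overlap.
Poster Session starts after Fireside Chat ends; Fireside Chat is clear from here.
Poster Session starts after Demo Slot ends; Demo Slot is clear from here.
Breakout Discussion starts before Poster Session ends → Poster Session and Breakout Discussion overlap.
Invited Session starts before Poster Session ends → Poster Session and Invited Session overlap.
Demo Presentation starts before Poster Session ends → Poster Session and Demo Presentation overlap.
Invited Session starts before Breakout Discussion ends → Breakout Discussion and Invited Session overlap.
Demo Presentation starts before Breakout Discussion ends → Breakout Discussion and Demo Presentation overlap.
Demo Presentation starts before Invited Session ends → Invited Session and Demo Presentation overlap.

Breakout Discussion & Demo Presentation, Breakout Discussion & Invited Session, Breakout Discussion & Poster Session, Demo Presentation & Invited Session, Demo Presentation & Poster Session, Demo Slot & Fireside Chat, Invited Session & Poster Session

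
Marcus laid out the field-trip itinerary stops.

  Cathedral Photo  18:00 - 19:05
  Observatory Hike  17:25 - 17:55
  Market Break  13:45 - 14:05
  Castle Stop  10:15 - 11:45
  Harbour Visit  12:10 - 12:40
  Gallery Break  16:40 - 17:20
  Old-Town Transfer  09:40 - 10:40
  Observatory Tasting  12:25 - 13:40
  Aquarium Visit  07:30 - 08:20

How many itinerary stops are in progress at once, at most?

2

Sweep the timeline, counting +1 at each start and −1 at each end (ends before starts at a tie):
07:30 start Aquarium Visit → 1
08:20 end Aquarium Visit → 0
09:40 start Old-Town Transfer → 1
10:15 start Castle Stop → 2
10:40 end Old-Town Transfer → 1
11:45 end Castle Stop → 0
12:10 start Harbour Visit → 1
12:25 start Observatory Tasting → 2
12:40 end Harbour Visit → 1
13:40 end Observatory Tasting → 0
13:45 start Market Break → 1
14:05 end Market Break → 0
16:40 start Gallery Break → 1
17:20 end Gallery Break → 0
17:25 start Observatory Hike → 1
17:55 end Observatory Hike → 0
18:00 start Cathedral Photo → 1
19:05 end Cathedral Photo → 0
Peak is 2, at 10:15 (Castle Stop, Old-Town Transfer).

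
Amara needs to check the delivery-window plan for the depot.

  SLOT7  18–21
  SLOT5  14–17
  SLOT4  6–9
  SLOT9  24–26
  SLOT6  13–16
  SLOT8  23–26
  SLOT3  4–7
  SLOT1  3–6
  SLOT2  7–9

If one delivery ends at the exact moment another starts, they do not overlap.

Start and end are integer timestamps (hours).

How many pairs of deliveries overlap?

5

Sorted by start: SLOT1, SLOT3, SLOT4, SLOT2, SLOT6, SLOT5, SLOT7, SLOT8, SLOT9.
SLOT3 starts before SLOT1 ends → SLOT1 and SLOT3 overlap.
SLOT4 starts exactly when SLOT1 ends (back-to-back, no overlap), so nothing later overlaps SLOT1 either.
SLOT4 starts before SLOT3 ends → SLOT3 and SLOT4 overlap.
SLOT2 starts exactly when SLOT3 ends (back-to-back, no overlap), so nothing later overlaps SLOT3 either.
SLOT2 starts before SLOT4 ends → SLOT4 and SLOT2 overlap.
SLOT6 starts after SLOT4 ends, so nothing later overlaps SLOT4 either.
SLOT6 starts after SLOT2 ends, so nothing later overlaps SLOT2 either.
SLOT5 starts before SLOT6 ends → SLOT6 and SLOT5 overlap.
SLOT7 starts after SLOT6 ends, so nothing later overlaps SLOT6 either.
SLOT7 starts after SLOT5 ends, so nothing later overlaps SLOT5 either.
SLOT8 starts after SLOT7 ends, so nothing later overlaps SLOT7 either.
SLOT9 starts before SLOT8 ends → SLOT8 and SLOT9 overlap.
Overlapping pairs: SLOT1 & SLOT3, SLOT2 & SLOT4, SLOT3 & SLOT4, SLOT5 & SLOT6, SLOT8 & SLOT9 — 5 in total.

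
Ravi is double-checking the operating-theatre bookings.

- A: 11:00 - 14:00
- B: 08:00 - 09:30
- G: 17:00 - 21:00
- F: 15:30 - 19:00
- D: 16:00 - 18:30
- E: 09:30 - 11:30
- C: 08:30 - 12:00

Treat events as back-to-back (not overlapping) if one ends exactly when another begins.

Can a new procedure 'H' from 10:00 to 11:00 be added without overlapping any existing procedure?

B: ends 09:30 at or before H starts 10:00 → clear.
C: starts 08:30 before H ends 11:00, and ends 12:00 after H starts 10:00 → overlap.
E: starts 09:30 before H ends 11:00, and ends 11:30 after H starts 10:00 → overlap.
A: starts 11:00 at or after H ends 11:00 → clear.
F: starts 15:30 at or after H ends 11:00 → clear.
D: starts 16:00 at or after H ends 11:00 → clear.
G: starts 17:00 at or after H ends 11:00 → clear.
H overlaps C, E.

No — it overlaps C, E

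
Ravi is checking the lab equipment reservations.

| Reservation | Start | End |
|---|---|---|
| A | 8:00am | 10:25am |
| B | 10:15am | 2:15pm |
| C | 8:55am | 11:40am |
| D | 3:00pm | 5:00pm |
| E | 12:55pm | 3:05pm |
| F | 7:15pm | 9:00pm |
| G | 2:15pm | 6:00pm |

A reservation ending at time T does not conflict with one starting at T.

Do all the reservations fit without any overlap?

Sorted by start: A, C, B, E, G, D, F.
C starts before A ends → A and C overlap.
That's a conflict, so the schedule is not conflict-free.

No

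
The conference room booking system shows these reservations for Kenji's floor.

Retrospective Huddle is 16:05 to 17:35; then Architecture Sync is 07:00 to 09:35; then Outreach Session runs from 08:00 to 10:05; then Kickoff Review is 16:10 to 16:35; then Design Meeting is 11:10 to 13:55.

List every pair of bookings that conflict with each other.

Architecture Sync & Outreach Session, Kickoff Review & Retrospective Huddle

Two intervals overlap when each starts before the other ends.
Sorted by start: Architecture Sync, Outreach Session, Design Meeting, Retrospective Huddle, Kickoff Review.
Outreach Session starts before Architecture Sync ends → Architecture Sync and Outreach Session overlap.
Design Meeting starts after Architecture Sync ends, so Architecture Sync has no further overlaps.
Design Meeting starts after Outreach Session ends, so Outreach Session has no further overlaps.
Retrospective Huddle starts after Design Meeting ends, so Design Meeting has no further overlaps.
Kickoff Review starts before Retrospective Huddle ends → Retrospective Huddle and Kickoff Review overlap.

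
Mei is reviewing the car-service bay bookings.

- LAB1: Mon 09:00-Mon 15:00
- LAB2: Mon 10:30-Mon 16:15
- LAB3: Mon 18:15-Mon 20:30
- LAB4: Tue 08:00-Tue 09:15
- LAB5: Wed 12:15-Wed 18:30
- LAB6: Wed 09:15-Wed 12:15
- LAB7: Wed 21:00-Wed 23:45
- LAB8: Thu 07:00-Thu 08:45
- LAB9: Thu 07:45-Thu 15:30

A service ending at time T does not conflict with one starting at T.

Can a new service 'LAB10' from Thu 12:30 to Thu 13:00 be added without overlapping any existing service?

No — it overlaps LAB9

LAB1: ends Mon 15:00 at or before LAB10 starts Thu 12:30 → clear.
LAB2: ends Mon 16:15 at or before LAB10 starts Thu 12:30 → clear.
LAB3: ends Mon 20:30 at or before LAB10 starts Thu 12:30 → clear.
LAB4: ends Tue 09:15 at or before LAB10 starts Thu 12:30 → clear.
LAB6: ends Wed 12:15 at or before LAB10 starts Thu 12:30 → clear.
LAB5: ends Wed 18:30 at or before LAB10 starts Thu 12:30 → clear.
LAB7: ends Wed 23:45 at or before LAB10 starts Thu 12:30 → clear.
LAB8: ends Thu 08:45 at or before LAB10 starts Thu 12:30 → clear.
LAB9: starts Thu 07:45 before LAB10 ends Thu 13:00, and ends Thu 15:30 after LAB10 starts Thu 12:30 → overlap.
LAB10 overlaps LAB9.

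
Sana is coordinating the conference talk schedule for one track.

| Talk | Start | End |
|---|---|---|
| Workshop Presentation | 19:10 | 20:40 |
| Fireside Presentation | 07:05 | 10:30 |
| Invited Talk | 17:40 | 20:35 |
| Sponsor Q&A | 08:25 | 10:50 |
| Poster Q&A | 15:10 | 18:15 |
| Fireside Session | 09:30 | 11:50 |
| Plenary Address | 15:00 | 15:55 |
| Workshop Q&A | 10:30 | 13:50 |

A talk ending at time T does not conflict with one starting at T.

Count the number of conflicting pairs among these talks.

Sorted by start: Fireside Presentation, Sponsor Q&A, Fireside Session, Workshop Q&A, Plenary Address, Poster Q&A, Invited Talk, Workshop Presentation.
Sponsor Q&A starts before Fireside Presentation ends → Fireside Presentation and Sponsor Q&A overlap.
Fireside Session starts before Fireside Presentation ends → Fireside Presentation and Fireside Session overlap.
Workshop Q&A starts exactly when Fireside Presentation ends (back-to-back, no overlap) — done with Fireside Presentation.
Fireside Session starts before Sponsor Q&A ends → Sponsor Q&A and Fireside Session overlap.
Workshop Q&A starts before Sponsor Q&A ends → Sponsor Q&A and Workshop Q&A overlap.
Plenary Address starts after Sponsor Q&A ends — done with Sponsor Q&A.
Workshop Q&A starts before Fireside Session ends → Fireside Session and Workshop Q&A overlap.
Plenary Address starts after Fireside Session ends — done with Fireside Session.
Plenary Address starts after Workshop Q&A ends — done with Workshop Q&A.
Poster Q&A starts before Plenary Address ends → Plenary Address and Poster Q&A overlap.
Invited Talk starts after Plenary Address ends — done with Plenary Address.
Invited Talk starts before Poster Q&A ends → Poster Q&A and Invited Talk overlap.
Workshop Presentation starts after Poster Q&A ends.
Workshop Presentation starts before Invited Talk ends → Invited Talk and Workshop Presentation overlap.
Overlapping pairs: Fireside Presentation & Fireside Session, Fireside Presentation & Sponsor Q&A, Fireside Session & Sponsor Q&A, Fireside Session & Workshop Q&A, Invited Talk & Poster Q&A, Invited Talk & Workshop Presentation, Plenary Address & Poster Q&A, Sponsor Q&A & Workshop Q&A — 8 in total.

8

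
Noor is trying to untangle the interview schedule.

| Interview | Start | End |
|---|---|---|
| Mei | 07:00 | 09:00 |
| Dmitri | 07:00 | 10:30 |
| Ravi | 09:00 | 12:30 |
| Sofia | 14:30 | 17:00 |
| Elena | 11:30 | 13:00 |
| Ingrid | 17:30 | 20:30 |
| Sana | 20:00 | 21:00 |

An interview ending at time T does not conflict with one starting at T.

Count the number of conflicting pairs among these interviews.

Two intervals overlap when each starts before the other ends.
Sorted by start: Mei, Dmitri, Ravi, Elena, Sofia, Ingrid, Sana.
Dmitri starts before Mei ends → Mei and Dmitri overlap.
Ravi starts exactly when Mei ends (back-to-back, no overlap) — done with Mei.
Ravi starts before Dmitri ends → Dmitri and Ravi overlap.
Elena starts after Dmitri ends — done with Dmitri.
Elena starts before Ravi ends → Ravi and Elena overlap.
Sofia starts after Ravi ends — done with Ravi.
Sofia starts after Elena ends — done with Elena.
Ingrid starts after Sofia ends — done with Sofia.
Sana starts before Ingrid ends → Ingrid and Sana overlap.
Overlapping pairs: Dmitri & Mei, Dmitri & Ravi, Elena & Ravi, Ingrid & Sana — 4 in total.

4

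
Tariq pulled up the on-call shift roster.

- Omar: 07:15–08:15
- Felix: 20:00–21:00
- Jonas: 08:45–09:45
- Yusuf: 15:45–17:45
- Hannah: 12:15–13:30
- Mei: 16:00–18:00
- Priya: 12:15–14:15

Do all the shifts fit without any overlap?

Sorted by start: Omar, Jonas, Priya, Hannah, Yusuf, Mei, Felix.
Jonas starts after Omar ends; Omar is clear from here.
Priya starts after Jonas ends; Jonas is clear from here.
Hannah starts before Priya ends → Priya and Hannah overlap.
That's a conflict, so the schedule is not conflict-free.

No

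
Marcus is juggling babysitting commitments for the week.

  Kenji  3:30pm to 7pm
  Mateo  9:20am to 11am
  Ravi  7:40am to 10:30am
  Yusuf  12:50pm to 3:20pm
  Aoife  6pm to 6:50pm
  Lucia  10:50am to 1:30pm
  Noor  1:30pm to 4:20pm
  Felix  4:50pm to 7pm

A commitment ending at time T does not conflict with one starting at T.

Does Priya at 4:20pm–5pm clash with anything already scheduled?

Yes — it overlaps Felix, Kenji

Ravi: ends 10:30am at or before Priya starts 4:20pm → clear.
Mateo: ends 11am at or before Priya starts 4:20pm → clear.
Lucia: ends 1:30pm at or before Priya starts 4:20pm → clear.
Yusuf: ends 3:20pm at or before Priya starts 4:20pm → clear.
Noor: ends 4:20pm at or before Priya starts 4:20pm → clear.
Kenji: starts 3:30pm before Priya ends 5pm, and ends 7pm after Priya starts 4:20pm → overlap.
Felix: starts 4:50pm before Priya ends 5pm, and ends 7pm after Priya starts 4:20pm → overlap.
Aoife: starts 6pm at or after Priya ends 5pm → clear.
Priya overlaps Felix, Kenji.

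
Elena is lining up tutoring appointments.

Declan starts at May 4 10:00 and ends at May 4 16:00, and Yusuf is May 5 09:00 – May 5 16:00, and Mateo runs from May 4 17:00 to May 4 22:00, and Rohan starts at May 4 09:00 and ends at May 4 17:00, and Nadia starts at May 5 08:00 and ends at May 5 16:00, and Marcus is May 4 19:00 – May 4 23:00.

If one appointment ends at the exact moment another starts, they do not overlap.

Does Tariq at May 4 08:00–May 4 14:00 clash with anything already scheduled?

Yes — it overlaps Declan, Rohan

Rohan: starts May 4 09:00 before Tariq ends May 4 14:00, and ends May 4 17:00 after Tariq starts May 4 08:00 → overlap.
Declan: starts May 4 10:00 before Tariq ends May 4 14:00, and ends May 4 16:00 after Tariq starts May 4 08:00 → overlap.
Mateo: starts May 4 17:00 at or after Tariq ends May 4 14:00 → clear.
Marcus: starts May 4 19:00 at or after Tariq ends May 4 14:00 → clear.
Nadia: starts May 5 08:00 at or after Tariq ends May 4 14:00 → clear.
Yusuf: starts May 5 09:00 at or after Tariq ends May 4 14:00 → clear.
Tariq overlaps Rohan, Declan.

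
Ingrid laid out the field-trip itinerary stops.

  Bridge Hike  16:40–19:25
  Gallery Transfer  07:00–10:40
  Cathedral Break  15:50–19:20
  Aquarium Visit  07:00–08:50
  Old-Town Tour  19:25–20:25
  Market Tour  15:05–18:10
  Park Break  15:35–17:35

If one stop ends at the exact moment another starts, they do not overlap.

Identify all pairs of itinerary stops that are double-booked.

Check each pair: they overlap iff neither finishes before the other starts.
Sorted by start: Aquarium Visit, Gallery Transfer, Market Tour, Park Break, Cathedral Break, Bridge Hike, Old-Town Tour.
Gallery Transfer starts before Aquarium Visit ends → Aquarium Visit and Gallery Transfer overlap.
Market Tour starts after Aquarium Visit ends; Aquarium Visit is clear from here.
Market Tour starts after Gallery Transfer ends; Gallery Transfer is clear from here.
Park Break starts before Market Tour ends → Market Tour and Park Break overlap.
Cathedral Break starts before Market Tour ends → Market Tour and Cathedral Break overlap.
Bridge Hike starts before Market Tour ends → Market Tour and Bridge Hike overlap.
Old-Town Tour starts after Market Tour ends.
Cathedral Break starts before Park Break ends → Park Break and Cathedral Break overlap.
Bridge Hike starts before Park Break ends → Park Break and Bridge Hike overlap.
Old-Town Tour starts after Park Break ends.
Bridge Hike starts before Cathedral Break ends → Cathedral Break and Bridge Hike overlap.
Old-Town Tour starts after Cathedral Break ends.
Old-Town Tour starts exactly when Bridge Hike ends (back-to-back, no overlap).

Aquarium Visit & Gallery Transfer, Bridge Hike & Cathedral Break, Bridge Hike & Market Tour, Bridge Hike & Park Break, Cathedral Break & Market Tour, Cathedral Break & Park Break, Market Tour & Park Break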